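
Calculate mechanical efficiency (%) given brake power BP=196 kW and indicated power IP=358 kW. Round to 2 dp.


eta_mech = (BP / IP) * 100
Ratio = 196 / 358 = 0.5475
eta_mech = 0.5475 * 100 = 54.75%


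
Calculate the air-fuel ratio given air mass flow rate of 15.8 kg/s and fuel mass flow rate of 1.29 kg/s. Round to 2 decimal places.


AFR = m_air / m_fuel
AFR = 15.8 / 1.29 = 12.25


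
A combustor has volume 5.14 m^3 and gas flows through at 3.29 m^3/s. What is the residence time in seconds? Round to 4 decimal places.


tau = V / Q_flow
tau = 5.14 / 3.29 = 1.5623 s


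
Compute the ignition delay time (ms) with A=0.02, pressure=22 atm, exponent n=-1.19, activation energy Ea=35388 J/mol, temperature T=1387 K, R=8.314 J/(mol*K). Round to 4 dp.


tau = A * P^n * exp(Ea/(R*T))
P^n = 22^(-1.19) = 0.02526487
Ea/(R*T) = 35388/(8.314*1387) = 3.068807
exp(Ea/(R*T)) = 21.516213
tau = 0.02 * 0.02526487 * 21.516213 = 0.0109 ms


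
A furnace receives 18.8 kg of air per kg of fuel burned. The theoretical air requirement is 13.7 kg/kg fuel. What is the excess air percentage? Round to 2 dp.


Excess air = actual - stoichiometric = 18.8 - 13.7 = 5.10 kg/kg fuel
Excess air % = (excess / stoich) * 100 = (5.10 / 13.7) * 100 = 37.23%


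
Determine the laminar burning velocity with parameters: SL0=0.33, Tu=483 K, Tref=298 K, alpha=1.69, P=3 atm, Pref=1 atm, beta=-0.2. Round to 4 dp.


SL = SL0 * (Tu/Tref)^alpha * (P/Pref)^beta
T ratio = 483/298 = 1.62080537
(T ratio)^alpha = 1.62080537^1.69 = 2.261753
(P/Pref)^beta = 3^(-0.2) = 0.802742
SL = 0.33 * 2.261753 * 0.802742 = 0.5991 m/s


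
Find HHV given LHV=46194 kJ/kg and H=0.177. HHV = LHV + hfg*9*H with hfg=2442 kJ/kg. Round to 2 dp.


HHV = LHV + hfg * 9 * H
Water addition = 2442 * 9 * 0.177 = 3890.106 kJ/kg
HHV = 46194 + 3890.106 = 50084.11 kJ/kg


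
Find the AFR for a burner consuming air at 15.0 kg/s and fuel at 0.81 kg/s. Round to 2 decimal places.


AFR = m_air / m_fuel
AFR = 15.0 / 0.81 = 18.52


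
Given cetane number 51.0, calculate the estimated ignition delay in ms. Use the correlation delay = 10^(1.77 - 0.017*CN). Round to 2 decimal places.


delay = 10^(1.77 - 0.017*CN)
Exponent = 1.77 - 0.017*51.0 = 0.9030
delay = 10^0.9030 = 8.00 ms


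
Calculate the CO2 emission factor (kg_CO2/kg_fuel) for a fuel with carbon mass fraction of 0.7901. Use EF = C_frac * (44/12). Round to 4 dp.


EF = C_frac * (M_CO2 / M_C)
EF = 0.7901 * (44/12)
EF = 0.7901 * 3.666667 = 2.8970 kg_CO2/kg_fuel


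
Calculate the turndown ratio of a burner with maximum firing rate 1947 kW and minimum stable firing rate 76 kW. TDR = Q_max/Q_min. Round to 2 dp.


TDR = Q_max / Q_min
TDR = 1947 / 76 = 25.62


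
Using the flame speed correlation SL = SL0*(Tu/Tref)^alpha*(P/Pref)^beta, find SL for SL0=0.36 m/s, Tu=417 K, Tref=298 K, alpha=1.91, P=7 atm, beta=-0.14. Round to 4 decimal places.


SL = SL0 * (Tu/Tref)^alpha * (P/Pref)^beta
T ratio = 417/298 = 1.39932886
(T ratio)^alpha = 1.39932886^1.91 = 1.899795
(P/Pref)^beta = 7^(-0.14) = 0.761529
SL = 0.36 * 1.899795 * 0.761529 = 0.5208 m/s


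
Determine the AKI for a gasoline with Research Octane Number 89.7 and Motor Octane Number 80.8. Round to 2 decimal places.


AKI = (RON + MON) / 2
AKI = (89.7 + 80.8) / 2
AKI = 170.5 / 2 = 85.25


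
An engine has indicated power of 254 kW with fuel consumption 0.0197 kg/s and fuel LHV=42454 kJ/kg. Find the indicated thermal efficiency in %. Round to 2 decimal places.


eta_ith = (IP / (mf * LHV)) * 100
Denominator = 0.0197 * 42454 = 836.3438 kW
eta_ith = (254 / 836.3438) * 100 = 30.37%


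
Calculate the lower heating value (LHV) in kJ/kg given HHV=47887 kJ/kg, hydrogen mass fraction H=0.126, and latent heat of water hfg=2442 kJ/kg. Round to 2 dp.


LHV = HHV - hfg * 9 * H
Water correction = 2442 * 9 * 0.126 = 2769.228 kJ/kg
LHV = 47887 - 2769.228 = 45117.77 kJ/kg


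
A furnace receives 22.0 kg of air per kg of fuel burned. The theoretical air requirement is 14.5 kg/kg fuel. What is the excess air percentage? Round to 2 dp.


Excess air = actual - stoichiometric = 22.0 - 14.5 = 7.50 kg/kg fuel
Excess air % = (excess / stoich) * 100 = (7.50 / 14.5) * 100 = 51.72%


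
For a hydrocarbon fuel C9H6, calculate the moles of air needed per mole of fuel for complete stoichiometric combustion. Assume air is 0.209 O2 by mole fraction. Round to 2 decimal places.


Balanced combustion: C9H6 + 10.5 O2 -> 9 CO2 + 3 H2O
O2 needed = C + H/4 = 9 + 6/4 = 10.50 moles
Air moles = O2 / 0.209 = 10.50 / 0.209 = 50.24 moles air


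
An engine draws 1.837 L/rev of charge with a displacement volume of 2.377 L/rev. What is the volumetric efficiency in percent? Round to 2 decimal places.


eta_v = (V_actual / V_disp) * 100
Ratio = 1.837 / 2.377 = 0.7728
eta_v = 0.7728 * 100 = 77.28%


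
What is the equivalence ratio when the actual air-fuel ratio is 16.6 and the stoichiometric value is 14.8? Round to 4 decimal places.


phi = AFR_stoich / AFR_actual
phi = 14.8 / 16.6 = 0.8916


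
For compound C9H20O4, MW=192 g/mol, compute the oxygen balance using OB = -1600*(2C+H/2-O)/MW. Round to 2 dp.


OB = -1600 * (2C + H/2 - O) / MW
Inner = 2*9 + 20/2 - 4 = 24.00
OB = -1600 * 24.00 / 192 = -200.00%


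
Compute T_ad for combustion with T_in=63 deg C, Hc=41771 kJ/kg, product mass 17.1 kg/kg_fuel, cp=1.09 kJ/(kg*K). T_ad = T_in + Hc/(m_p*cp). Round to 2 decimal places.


T_ad = T_in + Hc / (m_p * cp)
Denominator = 17.1 * 1.09 = 18.6390
Temperature rise = 41771 / 18.6390 = 2241.05 K
T_ad = 63 + 2241.05 = 2304.05 deg C


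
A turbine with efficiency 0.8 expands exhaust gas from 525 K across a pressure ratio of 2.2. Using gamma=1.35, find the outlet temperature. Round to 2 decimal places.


T_out = T_in * (1 - eta * (1 - PR^(-(gamma-1)/gamma)))
Exponent = -(1.35-1)/1.35 = -0.25925926
PR^exp = 2.2^(-0.25925926) = 0.81512413
Factor = 1 - 0.8*(1 - 0.81512413) = 0.85209930
T_out = 525 * 0.85209930 = 447.35 K


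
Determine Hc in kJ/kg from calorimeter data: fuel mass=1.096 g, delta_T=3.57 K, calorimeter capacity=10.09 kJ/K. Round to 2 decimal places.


Hc = C_cal * delta_T / m_fuel
Q_released = 10.09 * 3.57 = 36.0213 kJ
m_fuel = 1.096 g = 1.096/1000 kg = 0.001096 kg
Hc = 36.0213 / 0.001096 = 32866.15 kJ/kg


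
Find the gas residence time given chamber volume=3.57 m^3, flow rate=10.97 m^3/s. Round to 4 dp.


tau = V / Q_flow
tau = 3.57 / 10.97 = 0.3254 s


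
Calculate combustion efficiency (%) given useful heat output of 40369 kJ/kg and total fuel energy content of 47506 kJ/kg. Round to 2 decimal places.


Efficiency = (Q_useful / Q_fuel) * 100
Efficiency = (40369 / 47506) * 100
Efficiency = 0.8498 * 100 = 84.98%


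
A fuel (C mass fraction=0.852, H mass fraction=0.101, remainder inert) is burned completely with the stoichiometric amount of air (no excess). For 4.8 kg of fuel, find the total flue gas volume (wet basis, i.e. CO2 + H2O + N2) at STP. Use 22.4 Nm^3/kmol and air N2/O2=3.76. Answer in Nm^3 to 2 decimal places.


Per kg fuel: CO2 = (C/12 kmol)*22.4 = (0.852/12)*22.4 = 1.59040 Nm^3
Per kg fuel: H2O = (H/2 kmol)*22.4 = (0.101/2)*22.4 = 1.13120 Nm^3
O2 needed per kg fuel = C/12 + H/4 = 0.852/12 + 0.101/4 = 0.09625000 kmol
Per kg fuel: N2 = O2*3.76*22.4 = 0.09625000*3.76*22.4 = 8.10656 Nm^3
Total per kg = 1.59040 + 1.13120 + 8.10656 = 10.82816 Nm^3
Total = 10.82816 * 4.8 = 51.98 Nm^3


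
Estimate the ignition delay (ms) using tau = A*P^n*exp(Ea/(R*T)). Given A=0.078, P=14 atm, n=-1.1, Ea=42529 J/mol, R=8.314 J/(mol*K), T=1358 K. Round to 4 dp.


tau = A * P^n * exp(Ea/(R*T))
P^n = 14^(-1.1) = 0.05486042
Ea/(R*T) = 42529/(8.314*1358) = 3.766824
exp(Ea/(R*T)) = 43.242528
tau = 0.078 * 0.05486042 * 43.242528 = 0.1850 ms


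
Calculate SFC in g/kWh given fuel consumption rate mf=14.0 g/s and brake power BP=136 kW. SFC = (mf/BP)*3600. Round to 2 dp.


SFC = (mf / BP) * 3600
Rate = 14.0 / 136 = 0.102941 g/(s*kW)
SFC = 0.102941 * 3600 = 370.59 g/kWh


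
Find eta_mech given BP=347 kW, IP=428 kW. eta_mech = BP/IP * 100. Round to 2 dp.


eta_mech = (BP / IP) * 100
Ratio = 347 / 428 = 0.8107
eta_mech = 0.8107 * 100 = 81.07%


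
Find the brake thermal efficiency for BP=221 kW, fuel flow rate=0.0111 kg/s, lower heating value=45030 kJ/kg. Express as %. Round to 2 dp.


eta_BTE = (BP / (mf * LHV)) * 100
Denominator = 0.0111 * 45030 = 499.8330 kW
eta_BTE = (221 / 499.8330) * 100 = 44.21%


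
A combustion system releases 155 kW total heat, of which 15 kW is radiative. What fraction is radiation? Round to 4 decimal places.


f_rad = Q_rad / Q_total
f_rad = 15 / 155 = 0.0968


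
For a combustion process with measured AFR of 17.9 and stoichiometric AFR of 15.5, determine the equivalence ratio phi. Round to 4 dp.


phi = AFR_stoich / AFR_actual
phi = 15.5 / 17.9 = 0.8659


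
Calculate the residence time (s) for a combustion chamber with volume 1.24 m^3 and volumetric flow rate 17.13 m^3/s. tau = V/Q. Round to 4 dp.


tau = V / Q_flow
tau = 1.24 / 17.13 = 0.0724 s


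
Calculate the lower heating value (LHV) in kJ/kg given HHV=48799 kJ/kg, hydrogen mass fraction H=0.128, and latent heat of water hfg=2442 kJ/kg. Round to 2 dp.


LHV = HHV - hfg * 9 * H
Water correction = 2442 * 9 * 0.128 = 2813.184 kJ/kg
LHV = 48799 - 2813.184 = 45985.82 kJ/kg


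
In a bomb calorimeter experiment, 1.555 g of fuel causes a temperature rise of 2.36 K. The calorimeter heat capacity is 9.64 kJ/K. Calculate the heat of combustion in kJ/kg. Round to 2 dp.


Hc = C_cal * delta_T / m_fuel
Q_released = 9.64 * 2.36 = 22.7504 kJ
m_fuel = 1.555 g = 1.555/1000 kg = 0.001555 kg
Hc = 22.7504 / 0.001555 = 14630.48 kJ/kg


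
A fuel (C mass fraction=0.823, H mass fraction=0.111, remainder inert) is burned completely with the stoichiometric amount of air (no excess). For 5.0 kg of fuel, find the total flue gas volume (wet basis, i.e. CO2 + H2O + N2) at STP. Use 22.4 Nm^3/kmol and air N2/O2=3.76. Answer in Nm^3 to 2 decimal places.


Per kg fuel: CO2 = (C/12 kmol)*22.4 = (0.823/12)*22.4 = 1.53627 Nm^3
Per kg fuel: H2O = (H/2 kmol)*22.4 = (0.111/2)*22.4 = 1.24320 Nm^3
O2 needed per kg fuel = C/12 + H/4 = 0.823/12 + 0.111/4 = 0.09633333 kmol
Per kg fuel: N2 = O2*3.76*22.4 = 0.09633333*3.76*22.4 = 8.11358 Nm^3
Total per kg = 1.53627 + 1.24320 + 8.11358 = 10.89305 Nm^3
Total = 10.89305 * 5.0 = 54.47 Nm^3


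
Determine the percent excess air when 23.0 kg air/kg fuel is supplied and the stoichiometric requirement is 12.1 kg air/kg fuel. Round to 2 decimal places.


Excess air = actual - stoichiometric = 23.0 - 12.1 = 10.90 kg/kg fuel
Excess air % = (excess / stoich) * 100 = (10.90 / 12.1) * 100 = 90.08%


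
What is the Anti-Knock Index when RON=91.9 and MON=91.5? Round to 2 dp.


AKI = (RON + MON) / 2
AKI = (91.9 + 91.5) / 2
AKI = 183.4 / 2 = 91.70


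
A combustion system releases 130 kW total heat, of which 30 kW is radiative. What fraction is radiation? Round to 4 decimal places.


f_rad = Q_rad / Q_total
f_rad = 30 / 130 = 0.2308


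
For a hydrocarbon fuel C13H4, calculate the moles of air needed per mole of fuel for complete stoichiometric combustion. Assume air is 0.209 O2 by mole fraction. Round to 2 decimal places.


Balanced combustion: C13H4 + 14 O2 -> 13 CO2 + 2 H2O
O2 needed = C + H/4 = 13 + 4/4 = 14.00 moles
Air moles = O2 / 0.209 = 14.00 / 0.209 = 66.99 moles air


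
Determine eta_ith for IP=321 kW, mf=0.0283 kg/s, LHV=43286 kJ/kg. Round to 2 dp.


eta_ith = (IP / (mf * LHV)) * 100
Denominator = 0.0283 * 43286 = 1224.9938 kW
eta_ith = (321 / 1224.9938) * 100 = 26.20%


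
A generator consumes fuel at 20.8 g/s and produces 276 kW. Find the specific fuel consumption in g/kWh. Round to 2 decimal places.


SFC = (mf / BP) * 3600
Rate = 20.8 / 276 = 0.075362 g/(s*kW)
SFC = 0.075362 * 3600 = 271.30 g/kWh


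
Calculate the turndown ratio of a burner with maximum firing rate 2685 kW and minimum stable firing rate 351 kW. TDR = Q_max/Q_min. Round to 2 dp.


TDR = Q_max / Q_min
TDR = 2685 / 351 = 7.65


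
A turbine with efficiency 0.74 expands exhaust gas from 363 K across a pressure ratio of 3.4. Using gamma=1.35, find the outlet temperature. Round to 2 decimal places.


T_out = T_in * (1 - eta * (1 - PR^(-(gamma-1)/gamma)))
Exponent = -(1.35-1)/1.35 = -0.25925926
PR^exp = 3.4^(-0.25925926) = 0.72813041
Factor = 1 - 0.74*(1 - 0.72813041) = 0.79881650
T_out = 363 * 0.79881650 = 289.97 K


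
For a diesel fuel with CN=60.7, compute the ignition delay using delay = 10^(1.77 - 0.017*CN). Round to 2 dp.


delay = 10^(1.77 - 0.017*CN)
Exponent = 1.77 - 0.017*60.7 = 0.7381
delay = 10^0.7381 = 5.47 ms


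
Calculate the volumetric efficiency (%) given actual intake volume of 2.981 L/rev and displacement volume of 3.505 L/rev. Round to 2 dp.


eta_v = (V_actual / V_disp) * 100
Ratio = 2.981 / 3.505 = 0.8505
eta_v = 0.8505 * 100 = 85.05%


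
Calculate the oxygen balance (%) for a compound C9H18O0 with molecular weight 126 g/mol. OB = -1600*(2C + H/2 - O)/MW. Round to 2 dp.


OB = -1600 * (2C + H/2 - O) / MW
Inner = 2*9 + 18/2 - 0 = 27.00
OB = -1600 * 27.00 / 126 = -342.86%


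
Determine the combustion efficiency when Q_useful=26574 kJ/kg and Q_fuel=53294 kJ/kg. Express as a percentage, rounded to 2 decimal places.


Efficiency = (Q_useful / Q_fuel) * 100
Efficiency = (26574 / 53294) * 100
Efficiency = 0.4986 * 100 = 49.86%


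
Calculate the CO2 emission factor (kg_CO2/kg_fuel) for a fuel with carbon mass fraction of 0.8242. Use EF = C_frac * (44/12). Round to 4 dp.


EF = C_frac * (M_CO2 / M_C)
EF = 0.8242 * (44/12)
EF = 0.8242 * 3.666667 = 3.0221 kg_CO2/kg_fuel


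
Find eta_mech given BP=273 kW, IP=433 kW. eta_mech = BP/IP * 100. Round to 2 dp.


eta_mech = (BP / IP) * 100
Ratio = 273 / 433 = 0.6305
eta_mech = 0.6305 * 100 = 63.05%


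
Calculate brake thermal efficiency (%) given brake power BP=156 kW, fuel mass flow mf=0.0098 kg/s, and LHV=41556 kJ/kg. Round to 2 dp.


eta_BTE = (BP / (mf * LHV)) * 100
Denominator = 0.0098 * 41556 = 407.2488 kW
eta_BTE = (156 / 407.2488) * 100 = 38.31%


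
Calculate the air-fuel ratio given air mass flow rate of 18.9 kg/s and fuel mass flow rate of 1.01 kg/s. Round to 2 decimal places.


AFR = m_air / m_fuel
AFR = 18.9 / 1.01 = 18.71


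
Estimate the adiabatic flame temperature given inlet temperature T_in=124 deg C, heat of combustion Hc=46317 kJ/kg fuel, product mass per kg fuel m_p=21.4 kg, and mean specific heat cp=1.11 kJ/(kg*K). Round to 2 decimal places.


T_ad = T_in + Hc / (m_p * cp)
Denominator = 21.4 * 1.11 = 23.7540
Temperature rise = 46317 / 23.7540 = 1949.86 K
T_ad = 124 + 1949.86 = 2073.86 deg C


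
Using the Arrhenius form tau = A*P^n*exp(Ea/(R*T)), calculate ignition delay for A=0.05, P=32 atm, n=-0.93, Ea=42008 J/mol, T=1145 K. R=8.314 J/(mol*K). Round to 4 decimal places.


tau = A * P^n * exp(Ea/(R*T))
P^n = 32^(-0.93) = 0.03983002
Ea/(R*T) = 42008/(8.314*1145) = 4.412823
exp(Ea/(R*T)) = 82.502030
tau = 0.05 * 0.03983002 * 82.502030 = 0.1643 ms


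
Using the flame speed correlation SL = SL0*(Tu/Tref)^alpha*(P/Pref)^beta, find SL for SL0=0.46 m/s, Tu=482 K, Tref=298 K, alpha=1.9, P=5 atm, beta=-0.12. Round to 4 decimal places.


SL = SL0 * (Tu/Tref)^alpha * (P/Pref)^beta
T ratio = 482/298 = 1.61744966
(T ratio)^alpha = 1.61744966^1.9 = 2.493323
(P/Pref)^beta = 5^(-0.12) = 0.824373
SL = 0.46 * 2.493323 * 0.824373 = 0.9455 m/s


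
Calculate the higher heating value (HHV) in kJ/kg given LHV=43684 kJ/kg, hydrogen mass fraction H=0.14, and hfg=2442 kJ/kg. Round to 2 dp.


HHV = LHV + hfg * 9 * H
Water addition = 2442 * 9 * 0.14 = 3076.920 kJ/kg
HHV = 43684 + 3076.920 = 46760.92 kJ/kg


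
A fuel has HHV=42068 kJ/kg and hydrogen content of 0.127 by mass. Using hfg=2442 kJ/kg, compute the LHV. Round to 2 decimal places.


LHV = HHV - hfg * 9 * H
Water correction = 2442 * 9 * 0.127 = 2791.206 kJ/kg
LHV = 42068 - 2791.206 = 39276.79 kJ/kg


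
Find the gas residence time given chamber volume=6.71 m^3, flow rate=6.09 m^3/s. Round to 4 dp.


tau = V / Q_flow
tau = 6.71 / 6.09 = 1.1018 s


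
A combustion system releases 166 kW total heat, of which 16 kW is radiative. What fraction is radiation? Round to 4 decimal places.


f_rad = Q_rad / Q_total
f_rad = 16 / 166 = 0.0964


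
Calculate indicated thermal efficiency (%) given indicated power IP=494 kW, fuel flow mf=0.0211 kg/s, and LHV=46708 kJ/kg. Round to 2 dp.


eta_ith = (IP / (mf * LHV)) * 100
Denominator = 0.0211 * 46708 = 985.5388 kW
eta_ith = (494 / 985.5388) * 100 = 50.12%


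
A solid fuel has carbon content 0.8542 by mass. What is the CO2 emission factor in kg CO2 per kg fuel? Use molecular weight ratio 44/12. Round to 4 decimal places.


EF = C_frac * (M_CO2 / M_C)
EF = 0.8542 * (44/12)
EF = 0.8542 * 3.666667 = 3.1321 kg_CO2/kg_fuel


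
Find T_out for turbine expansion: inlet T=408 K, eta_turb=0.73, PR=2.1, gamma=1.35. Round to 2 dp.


T_out = T_in * (1 - eta * (1 - PR^(-(gamma-1)/gamma)))
Exponent = -(1.35-1)/1.35 = -0.25925926
PR^exp = 2.1^(-0.25925926) = 0.82501466
Factor = 1 - 0.73*(1 - 0.82501466) = 0.87226070
T_out = 408 * 0.87226070 = 355.88 K


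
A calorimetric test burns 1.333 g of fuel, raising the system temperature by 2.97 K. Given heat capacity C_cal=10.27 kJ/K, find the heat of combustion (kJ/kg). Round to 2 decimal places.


Hc = C_cal * delta_T / m_fuel
Q_released = 10.27 * 2.97 = 30.5019 kJ
m_fuel = 1.333 g = 1.333/1000 kg = 0.001333 kg
Hc = 30.5019 / 0.001333 = 22882.15 kJ/kg


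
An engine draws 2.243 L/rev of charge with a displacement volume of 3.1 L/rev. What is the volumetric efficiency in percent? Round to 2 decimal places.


eta_v = (V_actual / V_disp) * 100
Ratio = 2.243 / 3.1 = 0.7235
eta_v = 0.7235 * 100 = 72.35%


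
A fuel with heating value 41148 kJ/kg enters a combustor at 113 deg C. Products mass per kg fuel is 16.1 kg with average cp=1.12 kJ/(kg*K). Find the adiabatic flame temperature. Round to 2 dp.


T_ad = T_in + Hc / (m_p * cp)
Denominator = 16.1 * 1.12 = 18.0320
Temperature rise = 41148 / 18.0320 = 2281.94 K
T_ad = 113 + 2281.94 = 2394.94 deg C


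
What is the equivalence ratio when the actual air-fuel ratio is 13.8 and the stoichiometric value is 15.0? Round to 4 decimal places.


phi = AFR_stoich / AFR_actual
phi = 15.0 / 13.8 = 1.0870


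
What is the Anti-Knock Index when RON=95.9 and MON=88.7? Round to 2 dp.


AKI = (RON + MON) / 2
AKI = (95.9 + 88.7) / 2
AKI = 184.6 / 2 = 92.30


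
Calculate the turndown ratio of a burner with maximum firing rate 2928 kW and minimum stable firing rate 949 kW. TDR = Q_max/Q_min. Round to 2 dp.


TDR = Q_max / Q_min
TDR = 2928 / 949 = 3.09


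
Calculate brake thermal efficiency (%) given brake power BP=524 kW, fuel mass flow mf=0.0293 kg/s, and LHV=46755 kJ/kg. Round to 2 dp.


eta_BTE = (BP / (mf * LHV)) * 100
Denominator = 0.0293 * 46755 = 1369.9215 kW
eta_BTE = (524 / 1369.9215) * 100 = 38.25%


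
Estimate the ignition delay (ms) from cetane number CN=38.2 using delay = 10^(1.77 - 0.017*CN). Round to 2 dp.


delay = 10^(1.77 - 0.017*CN)
Exponent = 1.77 - 0.017*38.2 = 1.1206
delay = 10^1.1206 = 13.20 ms


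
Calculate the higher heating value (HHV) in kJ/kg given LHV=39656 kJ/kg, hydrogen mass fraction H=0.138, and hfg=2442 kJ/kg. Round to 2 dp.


HHV = LHV + hfg * 9 * H
Water addition = 2442 * 9 * 0.138 = 3032.964 kJ/kg
HHV = 39656 + 3032.964 = 42688.96 kJ/kg


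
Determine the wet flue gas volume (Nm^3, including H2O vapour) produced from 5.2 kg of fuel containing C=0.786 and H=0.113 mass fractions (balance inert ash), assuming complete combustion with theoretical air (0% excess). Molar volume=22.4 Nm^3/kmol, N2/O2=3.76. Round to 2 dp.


Per kg fuel: CO2 = (C/12 kmol)*22.4 = (0.786/12)*22.4 = 1.46720 Nm^3
Per kg fuel: H2O = (H/2 kmol)*22.4 = (0.113/2)*22.4 = 1.26560 Nm^3
O2 needed per kg fuel = C/12 + H/4 = 0.786/12 + 0.113/4 = 0.09375000 kmol
Per kg fuel: N2 = O2*3.76*22.4 = 0.09375000*3.76*22.4 = 7.89600 Nm^3
Total per kg = 1.46720 + 1.26560 + 7.89600 = 10.62880 Nm^3
Total = 10.62880 * 5.2 = 55.27 Nm^3


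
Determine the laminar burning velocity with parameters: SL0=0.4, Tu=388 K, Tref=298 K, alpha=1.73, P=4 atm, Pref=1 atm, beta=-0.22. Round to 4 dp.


SL = SL0 * (Tu/Tref)^alpha * (P/Pref)^beta
T ratio = 388/298 = 1.30201342
(T ratio)^alpha = 1.30201342^1.73 = 1.578646
(P/Pref)^beta = 4^(-0.22) = 0.737135
SL = 0.4 * 1.578646 * 0.737135 = 0.4655 m/s


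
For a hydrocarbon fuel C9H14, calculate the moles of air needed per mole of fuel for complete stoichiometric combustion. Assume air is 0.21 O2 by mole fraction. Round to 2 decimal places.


Balanced combustion: C9H14 + 12.5 O2 -> 9 CO2 + 7 H2O
O2 needed = C + H/4 = 9 + 14/4 = 12.50 moles
Air moles = O2 / 0.21 = 12.50 / 0.21 = 59.52 moles air


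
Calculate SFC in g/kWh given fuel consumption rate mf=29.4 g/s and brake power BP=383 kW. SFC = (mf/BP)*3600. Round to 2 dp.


SFC = (mf / BP) * 3600
Rate = 29.4 / 383 = 0.076762 g/(s*kW)
SFC = 0.076762 * 3600 = 276.34 g/kWh


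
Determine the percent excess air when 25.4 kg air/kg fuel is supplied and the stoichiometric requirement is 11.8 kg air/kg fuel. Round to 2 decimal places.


Excess air = actual - stoichiometric = 25.4 - 11.8 = 13.60 kg/kg fuel
Excess air % = (excess / stoich) * 100 = (13.60 / 11.8) * 100 = 115.25%


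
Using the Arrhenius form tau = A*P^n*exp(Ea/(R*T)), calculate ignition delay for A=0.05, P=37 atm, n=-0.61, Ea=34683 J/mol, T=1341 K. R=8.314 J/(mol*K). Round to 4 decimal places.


tau = A * P^n * exp(Ea/(R*T))
P^n = 37^(-0.61) = 0.11050882
Ea/(R*T) = 34683/(8.314*1341) = 3.110841
exp(Ea/(R*T)) = 22.439915
tau = 0.05 * 0.11050882 * 22.439915 = 0.1240 ms


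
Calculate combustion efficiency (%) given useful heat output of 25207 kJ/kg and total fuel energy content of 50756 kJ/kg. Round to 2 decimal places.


Efficiency = (Q_useful / Q_fuel) * 100
Efficiency = (25207 / 50756) * 100
Efficiency = 0.4966 * 100 = 49.66%


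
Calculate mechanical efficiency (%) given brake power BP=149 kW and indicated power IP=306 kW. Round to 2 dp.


eta_mech = (BP / IP) * 100
Ratio = 149 / 306 = 0.4869
eta_mech = 0.4869 * 100 = 48.69%


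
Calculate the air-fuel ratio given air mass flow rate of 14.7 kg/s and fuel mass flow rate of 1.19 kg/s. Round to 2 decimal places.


AFR = m_air / m_fuel
AFR = 14.7 / 1.19 = 12.35


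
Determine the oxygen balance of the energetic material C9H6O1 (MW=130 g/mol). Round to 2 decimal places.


OB = -1600 * (2C + H/2 - O) / MW
Inner = 2*9 + 6/2 - 1 = 20.00
OB = -1600 * 20.00 / 130 = -246.15%


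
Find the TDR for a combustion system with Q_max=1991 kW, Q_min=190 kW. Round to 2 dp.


TDR = Q_max / Q_min
TDR = 1991 / 190 = 10.48


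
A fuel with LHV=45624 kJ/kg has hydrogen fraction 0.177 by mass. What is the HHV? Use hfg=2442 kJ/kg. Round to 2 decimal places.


HHV = LHV + hfg * 9 * H
Water addition = 2442 * 9 * 0.177 = 3890.106 kJ/kg
HHV = 45624 + 3890.106 = 49514.11 kJ/kg


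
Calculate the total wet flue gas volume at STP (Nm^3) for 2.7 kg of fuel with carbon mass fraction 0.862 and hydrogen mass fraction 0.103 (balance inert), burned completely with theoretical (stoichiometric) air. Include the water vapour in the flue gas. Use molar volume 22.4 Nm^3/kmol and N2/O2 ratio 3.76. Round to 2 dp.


Per kg fuel: CO2 = (C/12 kmol)*22.4 = (0.862/12)*22.4 = 1.60907 Nm^3
Per kg fuel: H2O = (H/2 kmol)*22.4 = (0.103/2)*22.4 = 1.15360 Nm^3
O2 needed per kg fuel = C/12 + H/4 = 0.862/12 + 0.103/4 = 0.09758333 kmol
Per kg fuel: N2 = O2*3.76*22.4 = 0.09758333*3.76*22.4 = 8.21886 Nm^3
Total per kg = 1.60907 + 1.15360 + 8.21886 = 10.98153 Nm^3
Total = 10.98153 * 2.7 = 29.65 Nm^3


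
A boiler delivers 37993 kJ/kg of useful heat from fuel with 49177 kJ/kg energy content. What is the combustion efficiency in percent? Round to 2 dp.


Efficiency = (Q_useful / Q_fuel) * 100
Efficiency = (37993 / 49177) * 100
Efficiency = 0.7726 * 100 = 77.26%


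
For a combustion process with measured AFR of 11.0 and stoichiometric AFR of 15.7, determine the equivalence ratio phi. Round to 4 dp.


phi = AFR_stoich / AFR_actual
phi = 15.7 / 11.0 = 1.4273


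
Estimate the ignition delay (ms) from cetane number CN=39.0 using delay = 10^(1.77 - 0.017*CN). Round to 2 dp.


delay = 10^(1.77 - 0.017*CN)
Exponent = 1.77 - 0.017*39.0 = 1.1070
delay = 10^1.1070 = 12.79 ms


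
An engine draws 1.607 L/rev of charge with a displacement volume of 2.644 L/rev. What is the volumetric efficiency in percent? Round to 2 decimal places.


eta_v = (V_actual / V_disp) * 100
Ratio = 1.607 / 2.644 = 0.6078
eta_v = 0.6078 * 100 = 60.78%


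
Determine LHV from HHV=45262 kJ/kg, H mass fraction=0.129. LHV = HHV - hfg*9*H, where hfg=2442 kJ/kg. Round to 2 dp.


LHV = HHV - hfg * 9 * H
Water correction = 2442 * 9 * 0.129 = 2835.162 kJ/kg
LHV = 45262 - 2835.162 = 42426.84 kJ/kg


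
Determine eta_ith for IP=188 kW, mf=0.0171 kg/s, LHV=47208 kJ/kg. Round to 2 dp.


eta_ith = (IP / (mf * LHV)) * 100
Denominator = 0.0171 * 47208 = 807.2568 kW
eta_ith = (188 / 807.2568) * 100 = 23.29%


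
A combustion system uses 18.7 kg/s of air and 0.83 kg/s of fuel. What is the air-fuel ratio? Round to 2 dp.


AFR = m_air / m_fuel
AFR = 18.7 / 0.83 = 22.53


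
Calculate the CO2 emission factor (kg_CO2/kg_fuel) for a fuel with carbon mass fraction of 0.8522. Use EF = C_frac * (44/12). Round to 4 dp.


EF = C_frac * (M_CO2 / M_C)
EF = 0.8522 * (44/12)
EF = 0.8522 * 3.666667 = 3.1247 kg_CO2/kg_fuel


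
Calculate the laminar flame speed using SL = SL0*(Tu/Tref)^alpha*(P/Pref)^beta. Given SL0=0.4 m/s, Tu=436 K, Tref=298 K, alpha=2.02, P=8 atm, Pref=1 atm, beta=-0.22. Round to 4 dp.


SL = SL0 * (Tu/Tref)^alpha * (P/Pref)^beta
T ratio = 436/298 = 1.46308725
(T ratio)^alpha = 1.46308725^2.02 = 2.156979
(P/Pref)^beta = 8^(-0.22) = 0.632878
SL = 0.4 * 2.156979 * 0.632878 = 0.5460 m/s


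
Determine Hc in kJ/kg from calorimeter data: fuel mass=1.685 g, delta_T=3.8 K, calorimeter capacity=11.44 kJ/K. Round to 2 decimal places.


Hc = C_cal * delta_T / m_fuel
Q_released = 11.44 * 3.8 = 43.4720 kJ
m_fuel = 1.685 g = 1.685/1000 kg = 0.001685 kg
Hc = 43.4720 / 0.001685 = 25799.41 kJ/kg


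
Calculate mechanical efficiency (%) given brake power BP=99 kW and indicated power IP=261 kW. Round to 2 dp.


eta_mech = (BP / IP) * 100
Ratio = 99 / 261 = 0.3793
eta_mech = 0.3793 * 100 = 37.93%


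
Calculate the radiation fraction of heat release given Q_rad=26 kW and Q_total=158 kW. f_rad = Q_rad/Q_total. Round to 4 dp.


f_rad = Q_rad / Q_total
f_rad = 26 / 158 = 0.1646


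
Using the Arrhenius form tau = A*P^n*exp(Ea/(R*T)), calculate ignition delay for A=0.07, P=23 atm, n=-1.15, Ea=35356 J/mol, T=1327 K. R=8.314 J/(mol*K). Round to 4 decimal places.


tau = A * P^n * exp(Ea/(R*T))
P^n = 23^(-1.15) = 0.02716521
Ea/(R*T) = 35356/(8.314*1327) = 3.204662
exp(Ea/(R*T)) = 24.647159
tau = 0.07 * 0.02716521 * 24.647159 = 0.0469 ms


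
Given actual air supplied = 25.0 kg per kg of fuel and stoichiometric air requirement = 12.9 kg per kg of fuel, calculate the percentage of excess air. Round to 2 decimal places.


Excess air = actual - stoichiometric = 25.0 - 12.9 = 12.10 kg/kg fuel
Excess air % = (excess / stoich) * 100 = (12.10 / 12.9) * 100 = 93.80%


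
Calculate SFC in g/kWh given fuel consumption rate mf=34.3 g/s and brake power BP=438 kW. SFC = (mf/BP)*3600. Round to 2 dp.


SFC = (mf / BP) * 3600
Rate = 34.3 / 438 = 0.078311 g/(s*kW)
SFC = 0.078311 * 3600 = 281.92 g/kWh


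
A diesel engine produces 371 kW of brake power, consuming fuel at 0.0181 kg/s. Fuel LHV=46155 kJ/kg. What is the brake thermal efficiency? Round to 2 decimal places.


eta_BTE = (BP / (mf * LHV)) * 100
Denominator = 0.0181 * 46155 = 835.4055 kW
eta_BTE = (371 / 835.4055) * 100 = 44.41%


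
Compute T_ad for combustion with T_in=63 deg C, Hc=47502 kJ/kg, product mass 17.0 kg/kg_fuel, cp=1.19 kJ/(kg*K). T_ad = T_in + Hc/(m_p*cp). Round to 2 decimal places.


T_ad = T_in + Hc / (m_p * cp)
Denominator = 17.0 * 1.19 = 20.2300
Temperature rise = 47502 / 20.2300 = 2348.10 K
T_ad = 63 + 2348.10 = 2411.10 deg C


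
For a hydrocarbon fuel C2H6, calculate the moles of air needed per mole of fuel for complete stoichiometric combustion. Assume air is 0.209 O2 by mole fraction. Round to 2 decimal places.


Balanced combustion: C2H6 + 3.5 O2 -> 2 CO2 + 3 H2O
O2 needed = C + H/4 = 2 + 6/4 = 3.50 moles
Air moles = O2 / 0.209 = 3.50 / 0.209 = 16.75 moles air


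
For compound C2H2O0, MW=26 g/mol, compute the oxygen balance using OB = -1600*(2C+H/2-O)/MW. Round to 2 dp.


OB = -1600 * (2C + H/2 - O) / MW
Inner = 2*2 + 2/2 - 0 = 5.00
OB = -1600 * 5.00 / 26 = -307.69%


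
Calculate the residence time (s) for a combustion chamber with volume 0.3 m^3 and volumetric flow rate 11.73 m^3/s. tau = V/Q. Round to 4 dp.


tau = V / Q_flow
tau = 0.3 / 11.73 = 0.0256 s


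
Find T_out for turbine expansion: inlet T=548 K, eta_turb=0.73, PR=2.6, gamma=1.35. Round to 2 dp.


T_out = T_in * (1 - eta * (1 - PR^(-(gamma-1)/gamma)))
Exponent = -(1.35-1)/1.35 = -0.25925926
PR^exp = 2.6^(-0.25925926) = 0.78057442
Factor = 1 - 0.73*(1 - 0.78057442) = 0.83981933
T_out = 548 * 0.83981933 = 460.22 K


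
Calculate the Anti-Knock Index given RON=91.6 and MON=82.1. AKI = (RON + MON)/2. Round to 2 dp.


AKI = (RON + MON) / 2
AKI = (91.6 + 82.1) / 2
AKI = 173.7 / 2 = 86.85


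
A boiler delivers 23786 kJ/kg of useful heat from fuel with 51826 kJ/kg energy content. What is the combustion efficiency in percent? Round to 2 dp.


Efficiency = (Q_useful / Q_fuel) * 100
Efficiency = (23786 / 51826) * 100
Efficiency = 0.4590 * 100 = 45.90%


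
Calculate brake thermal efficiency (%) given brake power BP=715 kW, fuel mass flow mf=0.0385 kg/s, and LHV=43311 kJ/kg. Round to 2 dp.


eta_BTE = (BP / (mf * LHV)) * 100
Denominator = 0.0385 * 43311 = 1667.4735 kW
eta_BTE = (715 / 1667.4735) * 100 = 42.88%


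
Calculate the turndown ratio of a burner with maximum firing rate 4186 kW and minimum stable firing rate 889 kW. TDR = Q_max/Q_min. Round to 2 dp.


TDR = Q_max / Q_min
TDR = 4186 / 889 = 4.71


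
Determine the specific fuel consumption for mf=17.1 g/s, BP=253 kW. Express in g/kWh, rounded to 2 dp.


SFC = (mf / BP) * 3600
Rate = 17.1 / 253 = 0.067589 g/(s*kW)
SFC = 0.067589 * 3600 = 243.32 g/kWh


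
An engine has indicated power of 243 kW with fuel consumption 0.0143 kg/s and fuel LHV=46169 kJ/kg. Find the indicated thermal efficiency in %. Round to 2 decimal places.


eta_ith = (IP / (mf * LHV)) * 100
Denominator = 0.0143 * 46169 = 660.2167 kW
eta_ith = (243 / 660.2167) * 100 = 36.81%


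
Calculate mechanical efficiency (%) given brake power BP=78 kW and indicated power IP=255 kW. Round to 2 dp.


eta_mech = (BP / IP) * 100
Ratio = 78 / 255 = 0.3059
eta_mech = 0.3059 * 100 = 30.59%


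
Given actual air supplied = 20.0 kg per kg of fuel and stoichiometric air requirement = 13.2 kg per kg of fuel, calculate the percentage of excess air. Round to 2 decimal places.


Excess air = actual - stoichiometric = 20.0 - 13.2 = 6.80 kg/kg fuel
Excess air % = (excess / stoich) * 100 = (6.80 / 13.2) * 100 = 51.52%


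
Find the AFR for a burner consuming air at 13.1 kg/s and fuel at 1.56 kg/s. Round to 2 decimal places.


AFR = m_air / m_fuel
AFR = 13.1 / 1.56 = 8.40


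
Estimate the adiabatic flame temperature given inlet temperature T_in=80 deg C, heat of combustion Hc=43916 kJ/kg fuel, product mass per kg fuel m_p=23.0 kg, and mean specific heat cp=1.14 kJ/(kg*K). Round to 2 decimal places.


T_ad = T_in + Hc / (m_p * cp)
Denominator = 23.0 * 1.14 = 26.2200
Temperature rise = 43916 / 26.2200 = 1674.90 K
T_ad = 80 + 1674.90 = 1754.90 deg C


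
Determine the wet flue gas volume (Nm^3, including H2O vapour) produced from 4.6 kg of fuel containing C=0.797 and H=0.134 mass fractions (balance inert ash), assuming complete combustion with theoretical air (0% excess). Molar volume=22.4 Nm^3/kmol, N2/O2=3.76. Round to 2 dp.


Per kg fuel: CO2 = (C/12 kmol)*22.4 = (0.797/12)*22.4 = 1.48773 Nm^3
Per kg fuel: H2O = (H/2 kmol)*22.4 = (0.134/2)*22.4 = 1.50080 Nm^3
O2 needed per kg fuel = C/12 + H/4 = 0.797/12 + 0.134/4 = 0.09991667 kmol
Per kg fuel: N2 = O2*3.76*22.4 = 0.09991667*3.76*22.4 = 8.41538 Nm^3
Total per kg = 1.48773 + 1.50080 + 8.41538 = 11.40391 Nm^3
Total = 11.40391 * 4.6 = 52.46 Nm^3


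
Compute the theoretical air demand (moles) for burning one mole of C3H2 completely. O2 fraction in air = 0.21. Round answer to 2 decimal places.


Balanced combustion: C3H2 + 3.5 O2 -> 3 CO2 + 1 H2O
O2 needed = C + H/4 = 3 + 2/4 = 3.50 moles
Air moles = O2 / 0.21 = 3.50 / 0.21 = 16.67 moles air


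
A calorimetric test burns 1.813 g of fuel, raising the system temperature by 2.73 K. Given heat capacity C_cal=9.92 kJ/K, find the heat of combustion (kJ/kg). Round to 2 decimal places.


Hc = C_cal * delta_T / m_fuel
Q_released = 9.92 * 2.73 = 27.0816 kJ
m_fuel = 1.813 g = 1.813/1000 kg = 0.001813 kg
Hc = 27.0816 / 0.001813 = 14937.45 kJ/kg


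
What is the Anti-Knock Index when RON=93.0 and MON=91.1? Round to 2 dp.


AKI = (RON + MON) / 2
AKI = (93.0 + 91.1) / 2
AKI = 184.1 / 2 = 92.05


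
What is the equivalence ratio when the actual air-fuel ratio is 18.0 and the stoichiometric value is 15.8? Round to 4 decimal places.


phi = AFR_stoich / AFR_actual
phi = 15.8 / 18.0 = 0.8778


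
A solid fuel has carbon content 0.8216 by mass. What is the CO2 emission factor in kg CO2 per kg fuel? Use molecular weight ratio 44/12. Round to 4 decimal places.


EF = C_frac * (M_CO2 / M_C)
EF = 0.8216 * (44/12)
EF = 0.8216 * 3.666667 = 3.0125 kg_CO2/kg_fuel


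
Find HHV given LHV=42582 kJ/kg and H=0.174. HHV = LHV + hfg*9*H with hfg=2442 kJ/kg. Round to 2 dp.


HHV = LHV + hfg * 9 * H
Water addition = 2442 * 9 * 0.174 = 3824.172 kJ/kg
HHV = 42582 + 3824.172 = 46406.17 kJ/kg


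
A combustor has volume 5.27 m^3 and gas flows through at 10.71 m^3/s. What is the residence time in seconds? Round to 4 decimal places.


tau = V / Q_flow
tau = 5.27 / 10.71 = 0.4921 s


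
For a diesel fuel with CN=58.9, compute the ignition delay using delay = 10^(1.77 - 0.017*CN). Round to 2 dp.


delay = 10^(1.77 - 0.017*CN)
Exponent = 1.77 - 0.017*58.9 = 0.7687
delay = 10^0.7687 = 5.87 ms


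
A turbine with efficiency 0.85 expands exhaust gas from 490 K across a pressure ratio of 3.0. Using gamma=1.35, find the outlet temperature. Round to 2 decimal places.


T_out = T_in * (1 - eta * (1 - PR^(-(gamma-1)/gamma)))
Exponent = -(1.35-1)/1.35 = -0.25925926
PR^exp = 3.0^(-0.25925926) = 0.75214556
Factor = 1 - 0.85*(1 - 0.75214556) = 0.78932373
T_out = 490 * 0.78932373 = 386.77 K


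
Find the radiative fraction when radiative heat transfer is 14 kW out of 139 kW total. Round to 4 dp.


f_rad = Q_rad / Q_total
f_rad = 14 / 139 = 0.1007


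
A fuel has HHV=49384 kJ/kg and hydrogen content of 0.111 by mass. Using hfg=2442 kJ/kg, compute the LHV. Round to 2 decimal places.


LHV = HHV - hfg * 9 * H
Water correction = 2442 * 9 * 0.111 = 2439.558 kJ/kg
LHV = 49384 - 2439.558 = 46944.44 kJ/kg


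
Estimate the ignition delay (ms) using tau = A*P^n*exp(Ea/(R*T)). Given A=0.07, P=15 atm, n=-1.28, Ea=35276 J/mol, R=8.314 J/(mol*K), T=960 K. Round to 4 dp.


tau = A * P^n * exp(Ea/(R*T))
P^n = 15^(-1.28) = 0.03123224
Ea/(R*T) = 35276/(8.314*960) = 4.419754
exp(Ea/(R*T)) = 83.075832
tau = 0.07 * 0.03123224 * 83.075832 = 0.1816 ms


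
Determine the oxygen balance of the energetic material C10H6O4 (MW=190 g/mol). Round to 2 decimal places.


OB = -1600 * (2C + H/2 - O) / MW
Inner = 2*10 + 6/2 - 4 = 19.00
OB = -1600 * 19.00 / 190 = -160.00%


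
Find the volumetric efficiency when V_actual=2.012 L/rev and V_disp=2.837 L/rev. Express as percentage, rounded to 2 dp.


eta_v = (V_actual / V_disp) * 100
Ratio = 2.012 / 2.837 = 0.7092
eta_v = 0.7092 * 100 = 70.92%


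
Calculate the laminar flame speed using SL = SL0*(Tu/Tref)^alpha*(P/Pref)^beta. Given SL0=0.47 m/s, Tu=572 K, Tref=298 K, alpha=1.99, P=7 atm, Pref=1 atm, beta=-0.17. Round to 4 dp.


SL = SL0 * (Tu/Tref)^alpha * (P/Pref)^beta
T ratio = 572/298 = 1.91946309
(T ratio)^alpha = 1.91946309^1.99 = 3.660393
(P/Pref)^beta = 7^(-0.17) = 0.718345
SL = 0.47 * 3.660393 * 0.718345 = 1.2358 m/s


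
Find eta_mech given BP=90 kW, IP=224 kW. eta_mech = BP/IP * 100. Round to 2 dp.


eta_mech = (BP / IP) * 100
Ratio = 90 / 224 = 0.4018
eta_mech = 0.4018 * 100 = 40.18%


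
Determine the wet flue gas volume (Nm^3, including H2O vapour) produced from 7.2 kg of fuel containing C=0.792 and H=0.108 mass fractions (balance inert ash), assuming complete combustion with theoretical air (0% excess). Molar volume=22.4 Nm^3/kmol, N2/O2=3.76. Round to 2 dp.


Per kg fuel: CO2 = (C/12 kmol)*22.4 = (0.792/12)*22.4 = 1.47840 Nm^3
Per kg fuel: H2O = (H/2 kmol)*22.4 = (0.108/2)*22.4 = 1.20960 Nm^3
O2 needed per kg fuel = C/12 + H/4 = 0.792/12 + 0.108/4 = 0.09300000 kmol
Per kg fuel: N2 = O2*3.76*22.4 = 0.09300000*3.76*22.4 = 7.83283 Nm^3
Total per kg = 1.47840 + 1.20960 + 7.83283 = 10.52083 Nm^3
Total = 10.52083 * 7.2 = 75.75 Nm^3


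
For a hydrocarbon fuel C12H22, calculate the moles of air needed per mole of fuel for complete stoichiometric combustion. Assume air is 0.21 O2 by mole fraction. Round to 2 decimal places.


Balanced combustion: C12H22 + 17.5 O2 -> 12 CO2 + 11 H2O
O2 needed = C + H/4 = 12 + 22/4 = 17.50 moles
Air moles = O2 / 0.21 = 17.50 / 0.21 = 83.33 moles air


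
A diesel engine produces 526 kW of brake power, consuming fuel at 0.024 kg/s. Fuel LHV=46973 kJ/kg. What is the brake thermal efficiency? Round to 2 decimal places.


eta_BTE = (BP / (mf * LHV)) * 100
Denominator = 0.024 * 46973 = 1127.3520 kW
eta_BTE = (526 / 1127.3520) * 100 = 46.66%


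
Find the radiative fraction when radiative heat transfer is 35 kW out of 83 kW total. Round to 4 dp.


f_rad = Q_rad / Q_total
f_rad = 35 / 83 = 0.4217


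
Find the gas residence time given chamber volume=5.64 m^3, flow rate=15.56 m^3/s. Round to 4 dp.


tau = V / Q_flow
tau = 5.64 / 15.56 = 0.3625 s


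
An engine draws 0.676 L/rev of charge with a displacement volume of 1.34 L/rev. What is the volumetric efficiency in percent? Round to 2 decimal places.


eta_v = (V_actual / V_disp) * 100
Ratio = 0.676 / 1.34 = 0.5045
eta_v = 0.5045 * 100 = 50.45%


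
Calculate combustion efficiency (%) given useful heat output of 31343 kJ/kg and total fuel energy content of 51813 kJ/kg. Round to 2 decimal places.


Efficiency = (Q_useful / Q_fuel) * 100
Efficiency = (31343 / 51813) * 100
Efficiency = 0.6049 * 100 = 60.49%


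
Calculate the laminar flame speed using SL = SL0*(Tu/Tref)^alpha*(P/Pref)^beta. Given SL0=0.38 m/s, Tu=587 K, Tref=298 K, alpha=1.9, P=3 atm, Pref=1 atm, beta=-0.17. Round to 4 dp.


SL = SL0 * (Tu/Tref)^alpha * (P/Pref)^beta
T ratio = 587/298 = 1.96979866
(T ratio)^alpha = 1.96979866^1.9 = 3.625780
(P/Pref)^beta = 3^(-0.17) = 0.829639
SL = 0.38 * 3.625780 * 0.829639 = 1.1431 m/s


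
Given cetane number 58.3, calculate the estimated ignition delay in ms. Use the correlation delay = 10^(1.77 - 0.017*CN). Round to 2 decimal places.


delay = 10^(1.77 - 0.017*CN)
Exponent = 1.77 - 0.017*58.3 = 0.7789
delay = 10^0.7789 = 6.01 ms


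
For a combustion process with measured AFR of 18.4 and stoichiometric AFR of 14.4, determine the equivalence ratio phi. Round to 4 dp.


phi = AFR_stoich / AFR_actual
phi = 14.4 / 18.4 = 0.7826


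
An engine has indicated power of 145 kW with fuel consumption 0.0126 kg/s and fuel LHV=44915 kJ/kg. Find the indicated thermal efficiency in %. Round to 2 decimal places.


eta_ith = (IP / (mf * LHV)) * 100
Denominator = 0.0126 * 44915 = 565.9290 kW
eta_ith = (145 / 565.9290) * 100 = 25.62%
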